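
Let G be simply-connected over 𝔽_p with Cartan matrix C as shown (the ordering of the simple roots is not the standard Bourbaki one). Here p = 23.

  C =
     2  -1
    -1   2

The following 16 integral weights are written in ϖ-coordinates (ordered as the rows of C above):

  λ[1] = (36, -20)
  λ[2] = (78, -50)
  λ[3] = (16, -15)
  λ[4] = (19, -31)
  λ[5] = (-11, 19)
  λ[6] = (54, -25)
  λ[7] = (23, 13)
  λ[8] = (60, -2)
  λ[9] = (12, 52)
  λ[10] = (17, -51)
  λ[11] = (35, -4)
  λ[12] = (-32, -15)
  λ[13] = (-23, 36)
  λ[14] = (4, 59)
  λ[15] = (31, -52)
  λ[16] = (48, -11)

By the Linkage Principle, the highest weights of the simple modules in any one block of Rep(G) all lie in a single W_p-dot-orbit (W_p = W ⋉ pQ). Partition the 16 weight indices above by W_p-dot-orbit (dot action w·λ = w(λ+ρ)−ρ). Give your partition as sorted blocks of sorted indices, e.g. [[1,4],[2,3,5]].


A_2 Cartan matrix, 2 simple roots permuted; ρ=(1,1).

Folding the 16 weights λ_j+ρ into Ā_23 (reps in the given 2-coord order):

  1: (4, 5)
  2: (3, 13)
  3: (3, 14)
  4: (3, 13)
  5: (10, 10)
  6: (8, 1)
  7: (8, 1)
  8: (1, 8)
  9: (3, 13)
  10: (4, 5)
  11: (10, 10)
  12: (8, 1)
  13: (8, 1)
  14: (4, 5)
  15: (4, 5)
  16: (3, 13)

6 distinct reps among the 16 weights ⇒ 6 W_23-linkage classes:

[[1, 10, 14, 15], [2, 4, 9, 16], [3], [5, 11], [6, 7, 12, 13], [8]]


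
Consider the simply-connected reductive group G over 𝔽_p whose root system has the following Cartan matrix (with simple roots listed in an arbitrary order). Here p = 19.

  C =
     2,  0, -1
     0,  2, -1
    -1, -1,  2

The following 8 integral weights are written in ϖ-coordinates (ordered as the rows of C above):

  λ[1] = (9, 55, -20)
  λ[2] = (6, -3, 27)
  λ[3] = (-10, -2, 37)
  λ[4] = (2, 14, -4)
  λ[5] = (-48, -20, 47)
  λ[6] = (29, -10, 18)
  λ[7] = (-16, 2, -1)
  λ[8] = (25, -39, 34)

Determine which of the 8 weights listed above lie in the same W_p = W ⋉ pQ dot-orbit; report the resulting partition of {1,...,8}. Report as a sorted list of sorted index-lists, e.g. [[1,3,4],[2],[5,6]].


Root system A_3: the 3×3 matrix C matches after relabeling.

Alcove-folded reps (p=19, 8 weights, presented ϖ-order):

    [1] (1, 9, 0)
    [2] (2, 7, 3)
    [3] (1, 9, 0)
    [4] (0, 12, 3)
    [5] (1, 9, 0)
    [6] (9, 8, 0)
    [7] (0, 12, 3)
    [8] (0, 12, 3)

4 distinct reps among the 8 weights ⇒ 4 W_19-linkage classes:

[[1, 3, 5], [2], [4, 7, 8], [6]]


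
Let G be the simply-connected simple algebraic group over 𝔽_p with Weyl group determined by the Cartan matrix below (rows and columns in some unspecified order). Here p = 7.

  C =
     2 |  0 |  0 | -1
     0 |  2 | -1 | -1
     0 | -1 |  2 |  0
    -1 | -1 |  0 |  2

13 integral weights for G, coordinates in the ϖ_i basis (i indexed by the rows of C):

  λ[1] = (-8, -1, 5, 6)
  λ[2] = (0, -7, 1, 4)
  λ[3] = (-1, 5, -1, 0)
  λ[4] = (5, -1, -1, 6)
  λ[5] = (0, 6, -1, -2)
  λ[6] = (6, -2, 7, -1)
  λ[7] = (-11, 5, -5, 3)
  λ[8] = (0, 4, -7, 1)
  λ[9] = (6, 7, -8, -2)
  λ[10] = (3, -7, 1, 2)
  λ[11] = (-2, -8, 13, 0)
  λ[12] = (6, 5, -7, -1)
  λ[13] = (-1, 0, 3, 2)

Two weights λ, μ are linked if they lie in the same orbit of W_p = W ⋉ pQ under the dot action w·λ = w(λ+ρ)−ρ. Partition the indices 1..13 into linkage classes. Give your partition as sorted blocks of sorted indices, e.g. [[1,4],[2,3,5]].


Type A_4, rank 4, |W|=120; reorder rows/cols to standard.

Each λ_j+ρ reduced to Ā_7; 4-tuples below use C's row order:

  λ_1+ρ ↦ (1, 0, 0, 0)
  λ_2+ρ ↦ (0, 1, 4, 1)
  λ_3+ρ ↦ (0, 6, 0, 1)
  λ_4+ρ ↦ (0, 6, 0, 1)
  λ_5+ρ ↦ (0, 6, 0, 1)
  λ_6+ρ ↦ (1, 0, 0, 0)
  λ_7+ρ ↦ (1, 1, 3, 2)
  λ_8+ρ ↦ (0, 1, 4, 1)
  λ_9+ρ ↦ (1, 0, 0, 0)
  λ_10+ρ ↦ (1, 1, 3, 2)
  λ_11+ρ ↦ (1, 0, 0, 0)
  λ_12+ρ ↦ (1, 0, 0, 0)
  λ_13+ρ ↦ (1, 1, 3, 2)

Linkage partition of the 13 weights (4 classes, p=7):

[[1, 6, 9, 11, 12], [2, 8], [3, 4, 5], [7, 10, 13]]


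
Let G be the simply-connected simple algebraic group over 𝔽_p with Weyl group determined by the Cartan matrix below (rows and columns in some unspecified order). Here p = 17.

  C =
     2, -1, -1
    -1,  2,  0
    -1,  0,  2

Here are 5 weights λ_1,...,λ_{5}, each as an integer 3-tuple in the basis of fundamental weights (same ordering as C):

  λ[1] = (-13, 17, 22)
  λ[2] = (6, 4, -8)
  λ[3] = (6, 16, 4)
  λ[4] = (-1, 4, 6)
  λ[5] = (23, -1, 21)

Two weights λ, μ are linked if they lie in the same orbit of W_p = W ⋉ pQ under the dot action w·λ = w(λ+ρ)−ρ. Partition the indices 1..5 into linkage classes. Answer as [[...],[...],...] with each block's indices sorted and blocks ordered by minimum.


Root system A_3: the 3×3 matrix C matches after relabeling.

Alcove-folded reps (p=17, 5 weights, presented ϖ-order):

    1: (5, 6, 1)
    2: (0, 5, 7)
    3: (0, 5, 7)
    4: (0, 5, 7)
    5: (0, 5, 7)

These 5 weights hit 2 W_17-dot-orbits; sizes (1, 4):

[[1], [2, 3, 4, 5]]


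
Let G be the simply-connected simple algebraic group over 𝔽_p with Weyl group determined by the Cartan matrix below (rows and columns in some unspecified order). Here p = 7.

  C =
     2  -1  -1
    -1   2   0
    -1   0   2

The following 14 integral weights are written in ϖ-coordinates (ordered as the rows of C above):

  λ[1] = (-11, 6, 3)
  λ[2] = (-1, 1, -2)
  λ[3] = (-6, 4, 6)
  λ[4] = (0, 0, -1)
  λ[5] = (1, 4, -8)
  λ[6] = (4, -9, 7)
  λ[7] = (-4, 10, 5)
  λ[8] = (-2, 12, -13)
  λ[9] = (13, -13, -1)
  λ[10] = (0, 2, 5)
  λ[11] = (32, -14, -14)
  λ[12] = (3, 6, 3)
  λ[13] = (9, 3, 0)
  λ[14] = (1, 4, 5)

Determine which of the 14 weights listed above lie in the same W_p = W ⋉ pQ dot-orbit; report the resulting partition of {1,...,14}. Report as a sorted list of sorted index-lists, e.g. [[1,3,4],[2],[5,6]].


Root system A_3: the 3×3 matrix C matches after relabeling.

λ_j+ρ reflected into Ā_7 (⟨·,θ^∨⟩≤7); 3-tuples as given:

    [1] (1, 0, 3)
    [2] (1, 1, 0)
    [3] (5, 0, 2)
    [4] (1, 1, 0)
    [5] (5, 0, 2)
    [6] (1, 1, 1)
    [7] (1, 0, 3)
    [8] (1, 1, 0)
    [9] (5, 0, 2)
    [10] (1, 0, 3)
    [11] (5, 1, 1)
    [12] (1, 0, 3)
    [13] (1, 0, 3)
    [14] (1, 1, 0)

The 14 indices split into 5 linkage classes (same alcove rep ⇔ same W_7-dot-orbit):

[[1, 7, 10, 12, 13], [2, 4, 8, 14], [3, 5, 9], [6], [11]]


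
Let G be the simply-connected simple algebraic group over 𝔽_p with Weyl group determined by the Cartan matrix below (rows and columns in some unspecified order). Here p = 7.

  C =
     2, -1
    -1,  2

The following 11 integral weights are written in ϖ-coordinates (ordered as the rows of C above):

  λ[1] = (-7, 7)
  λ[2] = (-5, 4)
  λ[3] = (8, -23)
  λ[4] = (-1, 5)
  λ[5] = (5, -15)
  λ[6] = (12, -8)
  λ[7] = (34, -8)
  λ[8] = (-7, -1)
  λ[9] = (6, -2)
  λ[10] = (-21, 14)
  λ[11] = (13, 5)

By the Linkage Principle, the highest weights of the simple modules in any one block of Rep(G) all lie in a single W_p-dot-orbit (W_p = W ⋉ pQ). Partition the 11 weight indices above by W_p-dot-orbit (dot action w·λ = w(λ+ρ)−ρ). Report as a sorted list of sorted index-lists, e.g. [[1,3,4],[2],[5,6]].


C ↔ A_2 under row/col permutation; |W(A_2)| = 6.

Each λ_j+ρ reduced to Ā_7; 2-tuples below use C's row order:

  λ_1+ρ ↦ (5, 1)
  λ_2+ρ ↦ (4, 1)
  λ_3+ρ ↦ (5, 1)
  λ_4+ρ ↦ (0, 6)
  λ_5+ρ ↦ (0, 1)
  λ_6+ρ ↦ (0, 1)
  λ_7+ρ ↦ (0, 0)
  λ_8+ρ ↦ (0, 6)
  λ_9+ρ ↦ (6, 1)
  λ_10+ρ ↦ (5, 1)
  λ_11+ρ ↦ (6, 1)

These 11 weights hit 6 W_7-dot-orbits; sizes (3, 1, 2, 2, 1, 2):

[[1, 3, 10], [2], [4, 8], [5, 6], [7], [9, 11]]


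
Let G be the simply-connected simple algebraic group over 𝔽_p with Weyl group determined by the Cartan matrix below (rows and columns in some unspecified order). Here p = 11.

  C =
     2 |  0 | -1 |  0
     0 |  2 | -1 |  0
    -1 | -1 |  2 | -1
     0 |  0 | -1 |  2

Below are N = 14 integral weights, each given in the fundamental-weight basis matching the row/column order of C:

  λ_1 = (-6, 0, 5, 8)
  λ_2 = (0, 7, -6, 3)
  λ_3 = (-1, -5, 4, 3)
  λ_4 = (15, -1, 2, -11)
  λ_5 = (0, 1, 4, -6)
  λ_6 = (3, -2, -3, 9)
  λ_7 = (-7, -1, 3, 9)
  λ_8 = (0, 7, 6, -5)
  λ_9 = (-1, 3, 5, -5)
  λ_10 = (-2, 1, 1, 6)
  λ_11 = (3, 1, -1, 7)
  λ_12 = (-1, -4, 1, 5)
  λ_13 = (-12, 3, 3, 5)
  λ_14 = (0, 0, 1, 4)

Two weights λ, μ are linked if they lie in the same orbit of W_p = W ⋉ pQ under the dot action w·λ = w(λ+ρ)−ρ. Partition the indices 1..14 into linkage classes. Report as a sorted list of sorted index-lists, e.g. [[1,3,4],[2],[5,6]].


Root system D_4: the 4×4 matrix C matches after relabeling.

Alcove-folded reps (p=11, 14 weights, presented ϖ-order):

    [1] (0, 4, 1, 4)
    [2] (4, 3, 0, 1)
    [3] (0, 4, 1, 4)
    [4] (1, 1, 2, 5)
    [5] (1, 2, 0, 5)
    [6] (1, 2, 0, 7)
    [7] (1, 1, 2, 5)
    [8] (4, 3, 0, 1)
    [9] (0, 4, 1, 4)
    [10] (1, 2, 0, 7)
    [11] (1, 1, 2, 5)
    [12] (1, 2, 0, 5)
    [13] (4, 3, 0, 1)
    [14] (1, 1, 2, 5)

Partition of {1..14} into 5 W_11-dot-orbits:

[[1, 3, 9], [2, 8, 13], [4, 7, 11, 14], [5, 12], [6, 10]]


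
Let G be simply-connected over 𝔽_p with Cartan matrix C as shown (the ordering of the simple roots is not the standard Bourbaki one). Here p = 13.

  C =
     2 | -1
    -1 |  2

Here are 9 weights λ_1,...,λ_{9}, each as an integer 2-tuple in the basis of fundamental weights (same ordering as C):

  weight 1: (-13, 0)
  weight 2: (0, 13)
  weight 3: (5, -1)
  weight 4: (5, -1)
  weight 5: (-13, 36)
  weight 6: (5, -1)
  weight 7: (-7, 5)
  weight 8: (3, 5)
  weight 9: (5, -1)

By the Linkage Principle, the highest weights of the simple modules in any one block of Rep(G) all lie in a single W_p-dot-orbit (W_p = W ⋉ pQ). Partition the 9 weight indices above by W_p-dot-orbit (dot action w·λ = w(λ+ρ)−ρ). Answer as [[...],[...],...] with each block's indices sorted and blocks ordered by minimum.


A_2 Cartan matrix, 2 simple roots permuted; ρ=(1,1).

λ_j+ρ reflected into Ā_13 (⟨·,θ^∨⟩≤13); 2-tuples as given:

  λ_1+ρ ↦ (1, 11) · λ_2+ρ ↦ (1, 11) · λ_3+ρ ↦ (6, 0) · λ_4+ρ ↦ (6, 0) · λ_5+ρ ↦ (1, 11) · λ_6+ρ ↦ (6, 0) · λ_7+ρ ↦ (6, 0) · λ_8+ρ ↦ (4, 6) · λ_9+ρ ↦ (6, 0)

Linkage partition of the 9 weights (3 classes, p=13):

[[1, 2, 5], [3, 4, 6, 7, 9], [8]]


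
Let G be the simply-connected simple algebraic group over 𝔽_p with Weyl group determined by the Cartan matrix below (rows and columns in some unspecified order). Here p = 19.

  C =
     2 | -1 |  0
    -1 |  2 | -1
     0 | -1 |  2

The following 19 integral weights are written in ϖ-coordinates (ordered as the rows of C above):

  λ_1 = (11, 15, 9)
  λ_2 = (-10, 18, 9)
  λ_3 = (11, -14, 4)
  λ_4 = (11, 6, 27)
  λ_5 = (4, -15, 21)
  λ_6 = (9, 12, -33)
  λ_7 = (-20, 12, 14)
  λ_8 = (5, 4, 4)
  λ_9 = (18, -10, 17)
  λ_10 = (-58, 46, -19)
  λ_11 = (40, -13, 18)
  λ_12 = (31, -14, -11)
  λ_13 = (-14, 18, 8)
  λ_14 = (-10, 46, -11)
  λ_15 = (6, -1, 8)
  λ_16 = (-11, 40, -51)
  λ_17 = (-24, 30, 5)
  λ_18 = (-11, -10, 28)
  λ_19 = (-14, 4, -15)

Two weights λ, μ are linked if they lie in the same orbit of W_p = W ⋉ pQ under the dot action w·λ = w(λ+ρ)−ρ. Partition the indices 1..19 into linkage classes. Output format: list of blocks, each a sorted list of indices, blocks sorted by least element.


A_3 Cartan matrix, 3 simple roots permuted; ρ=(1,1,1).

Each λ_j+ρ reduced to Ā_19; 3-tuples below use C's row order:

  [1] (7, 0, 9);  [2] (1, 9, 0);  [3] (1, 4, 8);  [4] (7, 0, 9);  [5] (6, 5, 5);  [6] (4, 6, 0);  [7] (4, 6, 0);  [8] (6, 5, 5);  [9] (1, 9, 0);  [10] (1, 9, 0);  [11] (7, 0, 9);  [12] (4, 6, 0);  [13] (4, 6, 0);  [14] (1, 9, 0);  [15] (7, 0, 9);  [16] (7, 0, 9);  [17] (1, 4, 8);  [18] (1, 9, 0);  [19] (6, 5, 5)

Partition of {1..19} into 5 W_19-dot-orbits:

[[1, 4, 11, 15, 16], [2, 9, 10, 14, 18], [3, 17], [5, 8, 19], [6, 7, 12, 13]]


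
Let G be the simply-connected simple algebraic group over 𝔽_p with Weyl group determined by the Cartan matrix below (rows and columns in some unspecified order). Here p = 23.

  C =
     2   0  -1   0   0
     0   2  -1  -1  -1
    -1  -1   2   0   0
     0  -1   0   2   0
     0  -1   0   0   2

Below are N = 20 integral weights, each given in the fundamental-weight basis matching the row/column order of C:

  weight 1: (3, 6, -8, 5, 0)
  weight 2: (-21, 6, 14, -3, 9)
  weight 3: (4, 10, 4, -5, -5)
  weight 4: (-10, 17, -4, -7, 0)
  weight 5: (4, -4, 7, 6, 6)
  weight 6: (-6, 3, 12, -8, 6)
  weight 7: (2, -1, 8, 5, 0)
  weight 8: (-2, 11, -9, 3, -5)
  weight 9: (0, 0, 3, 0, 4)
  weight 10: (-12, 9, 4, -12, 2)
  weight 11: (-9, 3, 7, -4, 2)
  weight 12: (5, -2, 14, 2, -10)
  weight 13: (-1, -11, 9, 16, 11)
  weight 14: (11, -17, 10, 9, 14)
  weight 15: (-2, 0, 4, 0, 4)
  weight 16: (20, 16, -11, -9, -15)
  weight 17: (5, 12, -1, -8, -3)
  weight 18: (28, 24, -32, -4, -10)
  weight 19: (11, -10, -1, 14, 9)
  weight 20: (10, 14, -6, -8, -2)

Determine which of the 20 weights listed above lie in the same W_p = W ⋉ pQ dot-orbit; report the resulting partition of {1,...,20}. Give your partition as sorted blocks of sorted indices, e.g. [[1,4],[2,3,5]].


Type D_5, rank 5, |W|=1920; reorder rows/cols to standard.

Folding the 20 weights λ_j+ρ into Ā_23 (reps in the given 5-coord order):

  λ_1 → (3, 0, 4, 6, 1)
  λ_2 → (6, 2, 0, 7, 1)
  λ_3 → (4, 2, 1, 4, 4)
  λ_4 → (3, 0, 4, 6, 1)
  λ_5 → (4, 2, 1, 4, 4)
  λ_6 → (4, 2, 1, 4, 4)
  λ_7 → (3, 0, 4, 6, 1)
  λ_8 → (8, 1, 0, 3, 3)
  λ_9 → (1, 1, 4, 1, 5)
  λ_10 → (4, 2, 1, 4, 4)
  λ_11 → (8, 1, 0, 3, 3)
  λ_12 → (6, 2, 0, 7, 1)
  λ_13 → (6, 4, 0, 7, 2)
  λ_14 → (3, 0, 4, 6, 1)
  λ_15 → (1, 1, 4, 1, 5)
  λ_16 → (6, 2, 0, 7, 1)
  λ_17 → (6, 4, 0, 7, 2)
  λ_18 → (6, 2, 0, 7, 1)
  λ_19 → (3, 0, 4, 6, 1)
  λ_20 → (6, 2, 0, 7, 1)

Linkage partition of the 20 weights (6 classes, p=23):

[[1, 4, 7, 14, 19], [2, 12, 16, 18, 20], [3, 5, 6, 10], [8, 11], [9, 15], [13, 17]]


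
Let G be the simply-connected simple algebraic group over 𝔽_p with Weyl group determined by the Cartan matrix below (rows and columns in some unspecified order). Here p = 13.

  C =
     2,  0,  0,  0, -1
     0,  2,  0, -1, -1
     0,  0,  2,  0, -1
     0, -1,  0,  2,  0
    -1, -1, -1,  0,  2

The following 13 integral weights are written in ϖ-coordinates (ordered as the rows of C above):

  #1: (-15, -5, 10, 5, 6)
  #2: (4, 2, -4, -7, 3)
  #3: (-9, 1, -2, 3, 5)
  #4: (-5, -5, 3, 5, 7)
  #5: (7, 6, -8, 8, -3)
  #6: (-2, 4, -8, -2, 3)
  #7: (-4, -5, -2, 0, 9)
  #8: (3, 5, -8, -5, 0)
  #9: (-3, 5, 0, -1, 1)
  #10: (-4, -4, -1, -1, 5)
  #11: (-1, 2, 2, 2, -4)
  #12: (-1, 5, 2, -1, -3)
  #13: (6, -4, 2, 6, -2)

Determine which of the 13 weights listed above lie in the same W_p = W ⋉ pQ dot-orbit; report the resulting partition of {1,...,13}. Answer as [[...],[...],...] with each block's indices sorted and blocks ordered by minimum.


Cartan matrix: type D_5 (|W|=1920); un-permuting the 5 rows.

Each λ_j+ρ reduced to Ā_13; 5-tuples below use C's row order:

    λ_1 → (2, 4, 1, 0, 0)
    λ_2 → (3, 1, 1, 3, 2)
    λ_3 → (5, 1, 2, 3, 0)
    λ_4 → (3, 0, 3, 1, 1)
    λ_5 → (2, 4, 1, 0, 0)
    λ_6 → (3, 0, 3, 1, 1)
    λ_7 → (3, 1, 1, 3, 2)
    λ_8 → (2, 4, 1, 0, 0)
    λ_9 → (2, 4, 1, 0, 0)
    λ_10 → (3, 0, 0, 3, 0)
    λ_11 → (3, 0, 0, 3, 0)
    λ_12 → (2, 4, 1, 0, 0)
    λ_13 → (3, 1, 1, 3, 2)

These 13 weights hit 5 W_13-dot-orbits; sizes (5, 3, 1, 2, 2):

[[1, 5, 8, 9, 12], [2, 7, 13], [3], [4, 6], [10, 11]]


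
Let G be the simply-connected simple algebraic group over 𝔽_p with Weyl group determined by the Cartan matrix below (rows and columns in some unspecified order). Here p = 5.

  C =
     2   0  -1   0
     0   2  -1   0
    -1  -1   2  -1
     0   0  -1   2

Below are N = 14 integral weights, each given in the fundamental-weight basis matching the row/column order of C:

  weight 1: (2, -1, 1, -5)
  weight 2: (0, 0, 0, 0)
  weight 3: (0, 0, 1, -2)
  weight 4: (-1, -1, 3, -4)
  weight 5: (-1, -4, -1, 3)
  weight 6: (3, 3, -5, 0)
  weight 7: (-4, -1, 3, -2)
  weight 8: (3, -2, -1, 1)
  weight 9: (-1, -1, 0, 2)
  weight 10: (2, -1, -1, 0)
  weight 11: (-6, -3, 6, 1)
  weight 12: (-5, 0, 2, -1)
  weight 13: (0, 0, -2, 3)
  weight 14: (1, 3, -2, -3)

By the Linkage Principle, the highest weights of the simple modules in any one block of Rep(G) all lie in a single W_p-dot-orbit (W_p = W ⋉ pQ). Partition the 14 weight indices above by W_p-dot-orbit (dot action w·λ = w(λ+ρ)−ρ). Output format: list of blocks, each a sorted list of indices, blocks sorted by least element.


Cartan matrix: type D_4 (|W|=192); un-permuting the 4 rows.

W_5-reps of the 14 weights in Ā_5 (same 4-coord order as C):

  1: (1, 2, 0, 2) · 2: (1, 1, 1, 1) · 3: (1, 1, 1, 1) · 4: (0, 0, 1, 3) · 5: (3, 0, 0, 1) · 6: (0, 0, 1, 3) · 7: (3, 0, 0, 1) · 8: (3, 0, 0, 1) · 9: (0, 0, 1, 3) · 10: (3, 0, 0, 1) · 11: (1, 2, 0, 2) · 12: (3, 0, 0, 1) · 13: (0, 0, 1, 3) · 14: (1, 1, 1, 1)

The 14 indices split into 4 linkage classes (same alcove rep ⇔ same W_5-dot-orbit):

[[1, 11], [2, 3, 14], [4, 6, 9, 13], [5, 7, 8, 10, 12]]


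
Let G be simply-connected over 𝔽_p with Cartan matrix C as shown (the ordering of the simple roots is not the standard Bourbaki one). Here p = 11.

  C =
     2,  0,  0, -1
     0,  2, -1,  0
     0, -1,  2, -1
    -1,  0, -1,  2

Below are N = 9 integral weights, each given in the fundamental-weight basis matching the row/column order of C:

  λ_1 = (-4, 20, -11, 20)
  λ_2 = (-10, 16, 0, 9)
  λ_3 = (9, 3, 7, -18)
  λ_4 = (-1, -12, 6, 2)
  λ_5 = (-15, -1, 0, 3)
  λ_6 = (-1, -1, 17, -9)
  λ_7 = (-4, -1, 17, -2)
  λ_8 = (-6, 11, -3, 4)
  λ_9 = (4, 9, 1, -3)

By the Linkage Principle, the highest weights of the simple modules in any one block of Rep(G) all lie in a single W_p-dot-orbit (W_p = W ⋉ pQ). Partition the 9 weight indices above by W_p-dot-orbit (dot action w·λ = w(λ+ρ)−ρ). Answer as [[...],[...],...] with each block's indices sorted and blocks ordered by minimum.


Type A_4, rank 4, |W|=120; reorder rows/cols to standard.

Alcove-folded reps (p=11, 9 weights, presented ϖ-order):

  [1] (1, 7, 3, 0);  [2] (1, 6, 0, 1);  [3] (1, 1, 3, 1);  [4] (1, 7, 3, 0);  [5] (1, 6, 0, 1);  [6] (1, 7, 3, 0);  [7] (3, 1, 4, 0);  [8] (1, 6, 0, 1);  [9] (1, 6, 0, 1)

4 distinct reps among the 9 weights ⇒ 4 W_11-linkage classes:

[[1, 4, 6], [2, 5, 8, 9], [3], [7]]


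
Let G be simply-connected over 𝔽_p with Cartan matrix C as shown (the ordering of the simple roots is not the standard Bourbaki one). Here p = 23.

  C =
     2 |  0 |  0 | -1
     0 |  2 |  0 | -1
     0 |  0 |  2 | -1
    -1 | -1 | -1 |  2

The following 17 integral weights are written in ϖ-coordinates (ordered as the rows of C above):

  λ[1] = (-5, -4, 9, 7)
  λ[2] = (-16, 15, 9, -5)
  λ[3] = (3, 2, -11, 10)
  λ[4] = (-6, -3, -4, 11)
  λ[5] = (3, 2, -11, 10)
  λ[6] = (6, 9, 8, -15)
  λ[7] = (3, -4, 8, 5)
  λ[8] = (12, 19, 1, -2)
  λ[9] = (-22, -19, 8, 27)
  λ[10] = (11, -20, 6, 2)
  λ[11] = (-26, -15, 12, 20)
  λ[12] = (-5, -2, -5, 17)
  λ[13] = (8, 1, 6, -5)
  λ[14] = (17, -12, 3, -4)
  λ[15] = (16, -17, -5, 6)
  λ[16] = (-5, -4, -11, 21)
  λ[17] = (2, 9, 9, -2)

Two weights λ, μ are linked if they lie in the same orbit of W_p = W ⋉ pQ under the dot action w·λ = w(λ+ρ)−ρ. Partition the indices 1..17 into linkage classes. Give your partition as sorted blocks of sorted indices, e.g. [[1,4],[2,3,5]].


Root system D_4: the 4×4 matrix C matches after relabeling.

W_23-reps of the 17 weights in Ā_23 (same 4-coord order as C):

  1: (4, 3, 10, 1)
  2: (4, 3, 9, 3)
  3: (4, 3, 10, 1)
  4: (5, 2, 3, 2)
  5: (4, 3, 10, 1)
  6: (5, 2, 3, 2)
  7: (4, 3, 9, 3)
  8: (2, 9, 9, 1)
  9: (5, 2, 3, 2)
  10: (4, 3, 9, 3)
  11: (5, 2, 3, 2)
  12: (4, 1, 4, 5)
  13: (5, 2, 3, 2)
  14: (4, 3, 10, 1)
  15: (4, 3, 9, 3)
  16: (4, 3, 10, 1)
  17: (2, 9, 9, 1)

5 distinct reps among the 17 weights ⇒ 5 W_23-linkage classes:

[[1, 3, 5, 14, 16], [2, 7, 10, 15], [4, 6, 9, 11, 13], [8, 17], [12]]


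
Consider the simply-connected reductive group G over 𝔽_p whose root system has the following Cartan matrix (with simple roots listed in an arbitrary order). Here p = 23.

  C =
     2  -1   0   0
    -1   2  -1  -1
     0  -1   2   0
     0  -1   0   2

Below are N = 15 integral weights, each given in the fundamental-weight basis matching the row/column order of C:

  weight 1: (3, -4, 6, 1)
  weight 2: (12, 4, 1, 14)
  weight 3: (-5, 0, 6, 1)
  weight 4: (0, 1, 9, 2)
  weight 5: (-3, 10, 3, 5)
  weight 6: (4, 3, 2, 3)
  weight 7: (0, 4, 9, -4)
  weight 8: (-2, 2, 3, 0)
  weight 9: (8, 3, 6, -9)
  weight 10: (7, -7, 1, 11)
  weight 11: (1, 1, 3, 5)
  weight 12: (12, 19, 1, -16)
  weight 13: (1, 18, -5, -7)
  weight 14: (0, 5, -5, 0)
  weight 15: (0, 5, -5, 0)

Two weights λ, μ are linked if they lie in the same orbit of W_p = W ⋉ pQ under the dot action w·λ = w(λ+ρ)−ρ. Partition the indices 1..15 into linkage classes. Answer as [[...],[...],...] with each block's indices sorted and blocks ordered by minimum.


Type D_4, rank 4, |W|=192; reorder rows/cols to standard.

Alcove-folded reps (p=23, 15 weights, presented ϖ-order):

  [1] (1, 2, 4, 1) · [2] (1, 2, 10, 3) · [3] (1, 2, 4, 1) · [4] (1, 2, 10, 3) · [5] (2, 2, 4, 6) · [6] (5, 4, 3, 4) · [7] (1, 2, 10, 3) · [8] (1, 2, 4, 1) · [9] (5, 4, 3, 4) · [10] (2, 2, 4, 6) · [11] (2, 2, 4, 6) · [12] (1, 2, 10, 3) · [13] (2, 2, 4, 6) · [14] (1, 2, 4, 1) · [15] (1, 2, 4, 1)

These 15 weights hit 4 W_23-dot-orbits; sizes (5, 4, 4, 2):

[[1, 3, 8, 14, 15], [2, 4, 7, 12], [5, 10, 11, 13], [6, 9]]


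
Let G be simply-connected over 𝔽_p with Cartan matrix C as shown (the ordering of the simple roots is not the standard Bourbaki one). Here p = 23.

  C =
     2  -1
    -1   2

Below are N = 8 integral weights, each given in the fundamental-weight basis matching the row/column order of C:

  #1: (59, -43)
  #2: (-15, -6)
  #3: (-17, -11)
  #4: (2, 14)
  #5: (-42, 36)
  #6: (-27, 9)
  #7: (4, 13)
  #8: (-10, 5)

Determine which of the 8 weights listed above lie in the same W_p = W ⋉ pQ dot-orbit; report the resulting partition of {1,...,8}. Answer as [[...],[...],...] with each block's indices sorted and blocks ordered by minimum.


Type A_2, rank 2, |W|=6; reorder rows/cols to standard.

Each λ_j+ρ reduced to Ā_23; 2-tuples below use C's row order:

  λ_1+ρ ↦ (5, 14);  λ_2+ρ ↦ (5, 14);  λ_3+ρ ↦ (7, 13);  λ_4+ρ ↦ (3, 15);  λ_5+ρ ↦ (5, 14);  λ_6+ρ ↦ (7, 13);  λ_7+ρ ↦ (5, 14);  λ_8+ρ ↦ (6, 3)

The 8 indices split into 4 linkage classes (same alcove rep ⇔ same W_23-dot-orbit):

[[1, 2, 5, 7], [3, 6], [4], [8]]


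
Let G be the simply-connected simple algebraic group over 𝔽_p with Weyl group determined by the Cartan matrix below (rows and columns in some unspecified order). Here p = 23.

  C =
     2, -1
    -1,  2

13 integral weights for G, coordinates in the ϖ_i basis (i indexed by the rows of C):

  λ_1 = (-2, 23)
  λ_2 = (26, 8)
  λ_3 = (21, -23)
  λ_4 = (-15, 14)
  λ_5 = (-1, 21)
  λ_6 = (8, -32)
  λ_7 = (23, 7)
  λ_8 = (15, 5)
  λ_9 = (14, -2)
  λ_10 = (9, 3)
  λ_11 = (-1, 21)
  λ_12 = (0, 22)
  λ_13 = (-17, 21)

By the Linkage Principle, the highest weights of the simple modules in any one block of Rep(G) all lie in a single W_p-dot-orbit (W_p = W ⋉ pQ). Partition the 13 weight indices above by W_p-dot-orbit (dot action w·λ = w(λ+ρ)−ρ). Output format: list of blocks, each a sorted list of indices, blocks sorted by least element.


C ↔ A_2 under row/col permutation; |W(A_2)| = 6.

Ā_23 reps of the 13 weights (A_2, coords as presented):

    λ_1+ρ ↦ (0, 22)
    λ_2+ρ ↦ (10, 4)
    λ_3+ρ ↦ (0, 22)
    λ_4+ρ ↦ (14, 1)
    λ_5+ρ ↦ (0, 22)
    λ_6+ρ ↦ (14, 1)
    λ_7+ρ ↦ (14, 1)
    λ_8+ρ ↦ (16, 6)
    λ_9+ρ ↦ (14, 1)
    λ_10+ρ ↦ (10, 4)
    λ_11+ρ ↦ (0, 22)
    λ_12+ρ ↦ (0, 22)
    λ_13+ρ ↦ (16, 6)

Linkage partition of the 13 weights (4 classes, p=23):

[[1, 3, 5, 11, 12], [2, 10], [4, 6, 7, 9], [8, 13]]


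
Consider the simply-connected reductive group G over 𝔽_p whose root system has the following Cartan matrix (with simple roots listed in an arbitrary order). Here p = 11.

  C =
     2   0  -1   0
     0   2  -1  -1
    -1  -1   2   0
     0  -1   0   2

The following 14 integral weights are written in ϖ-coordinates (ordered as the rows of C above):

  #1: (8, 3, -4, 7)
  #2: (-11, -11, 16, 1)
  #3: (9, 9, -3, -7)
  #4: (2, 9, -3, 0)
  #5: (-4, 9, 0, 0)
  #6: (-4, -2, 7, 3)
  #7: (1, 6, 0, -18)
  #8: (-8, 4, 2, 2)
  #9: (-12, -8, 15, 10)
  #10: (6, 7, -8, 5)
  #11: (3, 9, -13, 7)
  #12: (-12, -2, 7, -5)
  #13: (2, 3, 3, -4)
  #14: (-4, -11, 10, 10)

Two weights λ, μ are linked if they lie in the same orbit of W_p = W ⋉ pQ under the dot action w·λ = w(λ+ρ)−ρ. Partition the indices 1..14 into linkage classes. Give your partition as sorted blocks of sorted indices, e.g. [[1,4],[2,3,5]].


Type A_4, rank 4, |W|=120; reorder rows/cols to standard.

Folding the 14 weights λ_j+ρ into Ā_11 (reps in the given 4-coord order):

  λ_1+ρ ↦ (1, 1, 2, 1);  λ_2+ρ ↦ (1, 1, 2, 1);  λ_3+ρ ↦ (1, 1, 2, 1);  λ_4+ρ ↦ (0, 8, 2, 0);  λ_5+ρ ↦ (0, 8, 2, 0);  λ_6+ρ ↦ (3, 1, 4, 3);  λ_7+ρ ↦ (1, 1, 2, 1);  λ_8+ρ ↦ (3, 1, 4, 3);  λ_9+ρ ↦ (0, 0, 2, 5);  λ_10+ρ ↦ (3, 1, 4, 3);  λ_11+ρ ↦ (1, 1, 2, 1);  λ_12+ρ ↦ (3, 1, 4, 3);  λ_13+ρ ↦ (3, 1, 4, 3);  λ_14+ρ ↦ (0, 8, 2, 0)

Partition of {1..14} into 4 W_11-dot-orbits:

[[1, 2, 3, 7, 11], [4, 5, 14], [6, 8, 10, 12, 13], [9]]


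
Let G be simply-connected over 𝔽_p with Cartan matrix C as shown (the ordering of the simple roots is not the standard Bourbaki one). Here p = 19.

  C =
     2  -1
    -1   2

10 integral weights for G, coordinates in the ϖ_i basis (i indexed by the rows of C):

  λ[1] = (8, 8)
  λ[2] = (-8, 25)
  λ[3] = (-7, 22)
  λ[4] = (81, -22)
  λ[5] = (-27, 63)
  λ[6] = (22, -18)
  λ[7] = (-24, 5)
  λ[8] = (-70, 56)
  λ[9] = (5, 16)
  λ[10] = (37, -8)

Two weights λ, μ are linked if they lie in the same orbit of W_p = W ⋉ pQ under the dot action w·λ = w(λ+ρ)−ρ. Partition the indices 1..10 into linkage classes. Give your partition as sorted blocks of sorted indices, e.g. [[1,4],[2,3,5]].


Root system A_2: the 2×2 matrix C matches after relabeling.

Ā_19 reps of the 10 weights (A_2, coords as presented):

  λ_1+ρ ↦ (9, 9);  λ_2+ρ ↦ (0, 12);  λ_3+ρ ↦ (2, 13);  λ_4+ρ ↦ (2, 13);  λ_5+ρ ↦ (0, 12);  λ_6+ρ ↦ (2, 13);  λ_7+ρ ↦ (2, 13);  λ_8+ρ ↦ (0, 12);  λ_9+ρ ↦ (2, 13);  λ_10+ρ ↦ (0, 12)

Grouping the 10 weights by Ā_19-representative: 3 linkage classes.

[[1], [2, 5, 8, 10], [3, 4, 6, 7, 9]]


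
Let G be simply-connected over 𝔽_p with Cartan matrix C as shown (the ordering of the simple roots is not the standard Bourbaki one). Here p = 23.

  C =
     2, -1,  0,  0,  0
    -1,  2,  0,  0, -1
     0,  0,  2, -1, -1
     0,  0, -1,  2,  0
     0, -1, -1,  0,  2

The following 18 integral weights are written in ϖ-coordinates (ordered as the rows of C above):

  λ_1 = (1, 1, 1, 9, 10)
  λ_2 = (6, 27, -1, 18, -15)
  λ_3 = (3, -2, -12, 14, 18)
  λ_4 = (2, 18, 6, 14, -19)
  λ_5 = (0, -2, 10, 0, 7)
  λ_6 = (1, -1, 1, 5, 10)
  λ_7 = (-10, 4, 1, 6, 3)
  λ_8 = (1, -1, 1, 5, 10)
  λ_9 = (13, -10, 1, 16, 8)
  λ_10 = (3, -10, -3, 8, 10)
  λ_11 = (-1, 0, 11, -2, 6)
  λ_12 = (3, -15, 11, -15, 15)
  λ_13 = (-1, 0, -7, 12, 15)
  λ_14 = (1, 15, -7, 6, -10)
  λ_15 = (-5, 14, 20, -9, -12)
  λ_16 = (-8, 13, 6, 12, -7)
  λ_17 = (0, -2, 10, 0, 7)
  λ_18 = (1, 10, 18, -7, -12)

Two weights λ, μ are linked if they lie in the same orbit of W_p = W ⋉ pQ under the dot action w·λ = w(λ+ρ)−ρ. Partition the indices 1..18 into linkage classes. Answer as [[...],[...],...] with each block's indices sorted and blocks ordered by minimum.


C ↔ A_5 under row/col permutation; |W(A_5)| = 720.

Each λ_j+ρ reduced to Ā_23; 5-tuples below use C's row order:

  [1] (2, 0, 2, 6, 11);  [2] (5, 4, 2, 7, 0);  [3] (0, 1, 11, 1, 7);  [4] (0, 1, 11, 1, 7);  [5] (0, 1, 11, 1, 7);  [6] (2, 0, 2, 6, 11);  [7] (5, 4, 2, 7, 0);  [8] (2, 0, 2, 6, 11);  [9] (5, 4, 2, 7, 0);  [10] (5, 4, 2, 7, 0);  [11] (0, 1, 11, 1, 7);  [12] (5, 4, 2, 7, 0);  [13] (1, 0, 6, 6, 10);  [14] (2, 1, 1, 8, 6);  [15] (2, 0, 2, 6, 11);  [16] (2, 1, 1, 8, 6);  [17] (0, 1, 11, 1, 7);  [18] (2, 0, 2, 6, 11)

Grouping the 18 weights by Ā_23-representative: 5 linkage classes.

[[1, 6, 8, 15, 18], [2, 7, 9, 10, 12], [3, 4, 5, 11, 17], [13], [14, 16]]


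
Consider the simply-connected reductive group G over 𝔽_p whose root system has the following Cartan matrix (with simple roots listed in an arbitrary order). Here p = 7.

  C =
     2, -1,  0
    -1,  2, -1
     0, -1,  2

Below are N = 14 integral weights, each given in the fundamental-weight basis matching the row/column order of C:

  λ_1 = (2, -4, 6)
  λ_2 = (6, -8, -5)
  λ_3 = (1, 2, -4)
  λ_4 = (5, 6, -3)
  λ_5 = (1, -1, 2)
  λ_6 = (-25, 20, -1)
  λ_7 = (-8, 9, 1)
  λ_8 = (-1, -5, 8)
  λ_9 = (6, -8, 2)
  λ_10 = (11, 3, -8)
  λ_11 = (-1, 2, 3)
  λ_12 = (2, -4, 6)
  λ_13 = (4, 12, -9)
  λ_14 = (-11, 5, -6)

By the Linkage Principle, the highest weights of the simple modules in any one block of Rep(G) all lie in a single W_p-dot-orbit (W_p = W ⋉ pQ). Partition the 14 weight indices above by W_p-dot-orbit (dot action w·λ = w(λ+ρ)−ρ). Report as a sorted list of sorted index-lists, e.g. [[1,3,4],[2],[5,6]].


Dynkin diagram of C (from the 4 off-diagonal −1 entries): A_3.

Folding the 14 weights λ_j+ρ into Ā_7 (reps in the given 3-coord order):

    λ_1+ρ ↦ (0, 3, 4)
    λ_2+ρ ↦ (0, 0, 3)
    λ_3+ρ ↦ (2, 0, 3)
    λ_4+ρ ↦ (0, 1, 4)
    λ_5+ρ ↦ (2, 0, 3)
    λ_6+ρ ↦ (0, 3, 4)
    λ_7+ρ ↦ (2, 0, 3)
    λ_8+ρ ↦ (2, 0, 3)
    λ_9+ρ ↦ (0, 3, 4)
    λ_10+ρ ↦ (2, 0, 3)
    λ_11+ρ ↦ (0, 3, 4)
    λ_12+ρ ↦ (0, 3, 4)
    λ_13+ρ ↦ (2, 3, 1)
    λ_14+ρ ↦ (2, 3, 1)

Linkage partition of the 14 weights (5 classes, p=7):

[[1, 6, 9, 11, 12], [2], [3, 5, 7, 8, 10], [4], [13, 14]]


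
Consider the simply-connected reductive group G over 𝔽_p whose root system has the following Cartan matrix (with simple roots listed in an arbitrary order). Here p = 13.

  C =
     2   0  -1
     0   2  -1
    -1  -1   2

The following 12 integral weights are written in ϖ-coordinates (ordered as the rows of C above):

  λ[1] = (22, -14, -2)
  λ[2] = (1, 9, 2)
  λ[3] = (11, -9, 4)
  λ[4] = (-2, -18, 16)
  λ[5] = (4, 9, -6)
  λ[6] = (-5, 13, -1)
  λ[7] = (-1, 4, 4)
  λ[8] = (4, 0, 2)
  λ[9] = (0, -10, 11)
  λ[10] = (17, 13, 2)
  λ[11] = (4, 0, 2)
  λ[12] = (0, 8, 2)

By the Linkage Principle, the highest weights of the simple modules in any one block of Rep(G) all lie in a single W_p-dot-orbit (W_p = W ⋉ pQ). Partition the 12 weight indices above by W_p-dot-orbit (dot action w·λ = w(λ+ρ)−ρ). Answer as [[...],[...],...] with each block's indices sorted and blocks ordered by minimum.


A_3 Cartan matrix, 3 simple roots permuted; ρ=(1,1,1).

W_13-reps of the 12 weights in Ā_13 (same 3-coord order as C):

  1: (1, 9, 3)
  2: (0, 8, 3)
  3: (5, 1, 3)
  4: (1, 9, 3)
  5: (0, 5, 5)
  6: (1, 9, 3)
  7: (0, 5, 5)
  8: (5, 1, 3)
  9: (1, 9, 3)
  10: (5, 1, 3)
  11: (5, 1, 3)
  12: (1, 9, 3)

Grouping the 12 weights by Ā_13-representative: 4 linkage classes.

[[1, 4, 6, 9, 12], [2], [3, 8, 10, 11], [5, 7]]


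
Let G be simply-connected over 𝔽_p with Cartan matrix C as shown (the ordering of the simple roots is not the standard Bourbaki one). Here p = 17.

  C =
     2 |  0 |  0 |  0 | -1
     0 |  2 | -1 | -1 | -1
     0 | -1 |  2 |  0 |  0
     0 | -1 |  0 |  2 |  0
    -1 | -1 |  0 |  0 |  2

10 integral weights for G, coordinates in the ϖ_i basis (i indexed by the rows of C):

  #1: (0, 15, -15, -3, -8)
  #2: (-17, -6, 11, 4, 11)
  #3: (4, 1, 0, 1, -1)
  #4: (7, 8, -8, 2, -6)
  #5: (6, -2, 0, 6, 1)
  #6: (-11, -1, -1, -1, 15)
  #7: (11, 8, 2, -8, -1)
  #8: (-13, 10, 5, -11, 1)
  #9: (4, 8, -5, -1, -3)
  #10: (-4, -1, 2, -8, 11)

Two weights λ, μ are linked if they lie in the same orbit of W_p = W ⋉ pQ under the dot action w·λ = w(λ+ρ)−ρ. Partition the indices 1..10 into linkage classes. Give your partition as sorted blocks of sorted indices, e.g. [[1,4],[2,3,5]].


Type D_5, rank 5, |W|=1920; reorder rows/cols to standard.

λ_j+ρ reflected into Ā_17 (⟨·,θ^∨⟩≤17); 5-tuples as given:

  λ_1+ρ ↦ (0, 4, 3, 1, 2);  λ_2+ρ ↦ (5, 2, 1, 2, 0);  λ_3+ρ ↦ (5, 2, 1, 2, 0);  λ_4+ρ ↦ (3, 3, 4, 0, 2);  λ_5+ρ ↦ (7, 1, 0, 6, 1);  λ_6+ρ ↦ (10, 0, 0, 0, 1);  λ_7+ρ ↦ (3, 3, 4, 0, 2);  λ_8+ρ ↦ (0, 4, 3, 1, 2);  λ_9+ρ ↦ (3, 3, 4, 0, 2);  λ_10+ρ ↦ (3, 3, 4, 0, 2)

These 10 weights hit 5 W_17-dot-orbits; sizes (2, 2, 4, 1, 1):

[[1, 8], [2, 3], [4, 7, 9, 10], [5], [6]]


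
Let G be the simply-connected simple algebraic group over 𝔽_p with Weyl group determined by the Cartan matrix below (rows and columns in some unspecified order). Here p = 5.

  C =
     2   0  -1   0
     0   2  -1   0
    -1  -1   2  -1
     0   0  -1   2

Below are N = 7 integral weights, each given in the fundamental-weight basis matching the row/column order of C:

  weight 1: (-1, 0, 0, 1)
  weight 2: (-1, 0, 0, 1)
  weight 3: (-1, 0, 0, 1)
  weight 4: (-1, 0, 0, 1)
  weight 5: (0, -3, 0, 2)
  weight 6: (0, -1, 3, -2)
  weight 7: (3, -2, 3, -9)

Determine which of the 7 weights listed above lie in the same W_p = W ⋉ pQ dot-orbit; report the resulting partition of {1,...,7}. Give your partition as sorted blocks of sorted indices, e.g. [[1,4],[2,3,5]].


Root system D_4: the 4×4 matrix C matches after relabeling.

λ_j+ρ reflected into Ā_5 (⟨·,θ^∨⟩≤5); 4-tuples as given:

    λ_1+ρ ↦ (0, 1, 1, 2)
    λ_2+ρ ↦ (0, 1, 1, 2)
    λ_3+ρ ↦ (0, 1, 1, 2)
    λ_4+ρ ↦ (0, 1, 1, 2)
    λ_5+ρ ↦ (0, 1, 1, 2)
    λ_6+ρ ↦ (1, 0, 0, 1)
    λ_7+ρ ↦ (2, 1, 1, 0)

Grouping the 7 weights by Ā_5-representative: 3 linkage classes.

[[1, 2, 3, 4, 5], [6], [7]]


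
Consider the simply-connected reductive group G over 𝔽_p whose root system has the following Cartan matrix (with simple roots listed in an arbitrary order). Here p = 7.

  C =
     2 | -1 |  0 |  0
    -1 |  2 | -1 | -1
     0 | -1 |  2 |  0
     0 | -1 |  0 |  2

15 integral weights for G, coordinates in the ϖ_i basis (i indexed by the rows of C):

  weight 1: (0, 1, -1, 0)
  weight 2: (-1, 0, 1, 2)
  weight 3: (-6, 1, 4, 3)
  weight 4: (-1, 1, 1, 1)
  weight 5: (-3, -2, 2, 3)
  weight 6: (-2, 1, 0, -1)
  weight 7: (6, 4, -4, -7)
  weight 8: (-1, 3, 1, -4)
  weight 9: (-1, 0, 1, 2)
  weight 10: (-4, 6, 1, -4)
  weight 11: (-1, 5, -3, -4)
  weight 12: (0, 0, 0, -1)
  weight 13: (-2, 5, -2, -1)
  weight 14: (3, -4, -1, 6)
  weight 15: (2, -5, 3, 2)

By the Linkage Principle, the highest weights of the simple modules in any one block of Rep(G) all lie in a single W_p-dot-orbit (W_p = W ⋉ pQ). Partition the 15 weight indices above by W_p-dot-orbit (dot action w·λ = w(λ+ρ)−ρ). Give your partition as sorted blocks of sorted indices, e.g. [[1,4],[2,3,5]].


C ↔ D_4 under row/col permutation; |W(D_4)| = 192.

Ā_7 reps of the 15 weights (D_4, coords as presented):

  λ_1 → (1, 2, 0, 1);  λ_2 → (0, 1, 2, 3);  λ_3 → (1, 1, 1, 0);  λ_4 → (0, 1, 2, 2);  λ_5 → (1, 2, 0, 1);  λ_6 → (1, 1, 1, 0);  λ_7 → (1, 1, 1, 0);  λ_8 → (0, 1, 2, 3);  λ_9 → (0, 1, 2, 3);  λ_10 → (1, 2, 0, 1);  λ_11 → (0, 1, 2, 3);  λ_12 → (1, 1, 1, 0);  λ_13 → (1, 1, 1, 0);  λ_14 → (0, 1, 2, 3);  λ_15 → (1, 2, 0, 1)

These 15 weights hit 4 W_7-dot-orbits; sizes (4, 5, 5, 1):

[[1, 5, 10, 15], [2, 8, 9, 11, 14], [3, 6, 7, 12, 13], [4]]


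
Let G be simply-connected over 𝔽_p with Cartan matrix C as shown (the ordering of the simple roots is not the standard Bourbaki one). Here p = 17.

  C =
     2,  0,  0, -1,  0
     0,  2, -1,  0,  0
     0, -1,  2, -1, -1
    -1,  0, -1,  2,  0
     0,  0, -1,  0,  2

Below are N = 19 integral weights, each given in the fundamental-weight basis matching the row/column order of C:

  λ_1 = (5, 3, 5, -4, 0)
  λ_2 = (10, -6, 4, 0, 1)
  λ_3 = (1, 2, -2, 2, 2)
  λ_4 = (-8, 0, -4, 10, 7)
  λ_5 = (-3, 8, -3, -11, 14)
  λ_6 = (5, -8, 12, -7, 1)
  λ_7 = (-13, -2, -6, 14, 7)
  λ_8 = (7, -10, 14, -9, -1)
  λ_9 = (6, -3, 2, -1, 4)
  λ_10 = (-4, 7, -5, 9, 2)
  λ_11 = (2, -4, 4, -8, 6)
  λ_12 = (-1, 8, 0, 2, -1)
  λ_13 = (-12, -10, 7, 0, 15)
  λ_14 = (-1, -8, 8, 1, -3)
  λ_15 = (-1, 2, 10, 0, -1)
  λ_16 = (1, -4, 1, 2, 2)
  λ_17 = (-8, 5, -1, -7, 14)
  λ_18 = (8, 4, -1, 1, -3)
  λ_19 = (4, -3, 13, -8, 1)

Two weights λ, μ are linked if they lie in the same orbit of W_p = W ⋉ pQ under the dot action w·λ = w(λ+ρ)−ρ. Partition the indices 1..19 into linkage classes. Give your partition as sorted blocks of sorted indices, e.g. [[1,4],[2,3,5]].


C ↔ D_5 under row/col permutation; |W(D_5)| = 1920.

Each λ_j+ρ reduced to Ā_17; 5-tuples below use C's row order:

    λ_1+ρ ↦ (3, 4, 3, 0, 1)
    λ_2+ρ ↦ (9, 3, 2, 0, 0)
    λ_3+ρ ↦ (2, 2, 1, 2, 2)
    λ_4+ρ ↦ (7, 2, 1, 0, 5)
    λ_5+ρ ↦ (2, 2, 1, 2, 2)
    λ_6+ρ ↦ (0, 7, 0, 2, 2)
    λ_7+ρ ↦ (9, 3, 2, 0, 0)
    λ_8+ρ ↦ (0, 7, 0, 2, 2)
    λ_9+ρ ↦ (7, 2, 1, 0, 5)
    λ_10+ρ ↦ (3, 4, 3, 0, 1)
    λ_11+ρ ↦ (2, 2, 1, 2, 2)
    λ_12+ρ ↦ (0, 9, 1, 3, 0)
    λ_13+ρ ↦ (7, 2, 1, 0, 5)
    λ_14+ρ ↦ (0, 7, 0, 2, 2)
    λ_15+ρ ↦ (9, 3, 2, 0, 0)
    λ_16+ρ ↦ (2, 2, 1, 2, 2)
    λ_17+ρ ↦ (0, 7, 0, 2, 2)
    λ_18+ρ ↦ (9, 3, 2, 0, 0)
    λ_19+ρ ↦ (2, 2, 1, 2, 2)

Grouping the 19 weights by Ā_17-representative: 6 linkage classes.

[[1, 10], [2, 7, 15, 18], [3, 5, 11, 16, 19], [4, 9, 13], [6, 8, 14, 17], [12]]


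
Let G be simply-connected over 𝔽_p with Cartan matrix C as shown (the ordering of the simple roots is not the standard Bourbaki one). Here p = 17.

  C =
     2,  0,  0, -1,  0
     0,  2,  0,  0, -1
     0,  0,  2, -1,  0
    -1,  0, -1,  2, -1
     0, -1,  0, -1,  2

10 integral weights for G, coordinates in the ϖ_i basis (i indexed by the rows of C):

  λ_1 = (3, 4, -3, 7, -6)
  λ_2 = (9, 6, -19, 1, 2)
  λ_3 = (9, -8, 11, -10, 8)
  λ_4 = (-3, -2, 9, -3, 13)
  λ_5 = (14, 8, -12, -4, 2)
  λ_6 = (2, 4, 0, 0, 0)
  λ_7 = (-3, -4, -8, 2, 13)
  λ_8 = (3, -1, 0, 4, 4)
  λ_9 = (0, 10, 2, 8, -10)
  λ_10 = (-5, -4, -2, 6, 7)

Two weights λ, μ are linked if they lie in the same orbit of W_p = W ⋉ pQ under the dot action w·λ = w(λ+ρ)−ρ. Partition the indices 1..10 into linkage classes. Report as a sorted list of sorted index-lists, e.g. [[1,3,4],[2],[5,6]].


Cartan matrix: type D_5 (|W|=1920); un-permuting the 5 rows.

Folding the 10 weights λ_j+ρ into Ā_17 (reps in the given 5-coord order):

    1: (4, 0, 2, 1, 4)
    2: (3, 5, 1, 1, 1)
    3: (1, 0, 3, 2, 2)
    4: (1, 2, 3, 0, 2)
    5: (1, 2, 3, 0, 2)
    6: (3, 5, 1, 1, 1)
    7: (4, 3, 1, 2, 0)
    8: (4, 3, 1, 2, 0)
    9: (1, 2, 3, 0, 2)
    10: (4, 3, 1, 2, 0)

Grouping the 10 weights by Ā_17-representative: 5 linkage classes.

[[1], [2, 6], [3], [4, 5, 9], [7, 8, 10]]


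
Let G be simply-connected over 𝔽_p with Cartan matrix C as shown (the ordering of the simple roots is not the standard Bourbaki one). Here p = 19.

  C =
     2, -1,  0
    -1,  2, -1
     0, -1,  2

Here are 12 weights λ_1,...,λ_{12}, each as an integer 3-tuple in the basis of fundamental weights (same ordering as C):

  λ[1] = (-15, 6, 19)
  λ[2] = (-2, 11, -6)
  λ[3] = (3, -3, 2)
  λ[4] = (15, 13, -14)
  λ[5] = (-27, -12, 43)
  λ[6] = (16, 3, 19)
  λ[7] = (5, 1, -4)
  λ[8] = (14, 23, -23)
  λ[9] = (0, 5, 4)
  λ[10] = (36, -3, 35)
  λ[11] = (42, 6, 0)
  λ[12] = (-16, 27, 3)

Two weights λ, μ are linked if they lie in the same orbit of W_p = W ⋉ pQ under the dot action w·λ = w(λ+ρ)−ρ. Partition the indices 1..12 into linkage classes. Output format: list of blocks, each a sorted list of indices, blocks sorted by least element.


Cartan matrix: type A_3 (|W|=24); un-permuting the 3 rows.

W_19-reps of the 12 weights in Ā_19 (same 3-coord order as C):

  [1] (1, 6, 5) · [2] (1, 6, 5) · [3] (2, 2, 1) · [4] (5, 1, 2) · [5] (1, 6, 5) · [6] (2, 2, 1) · [7] (5, 1, 2) · [8] (2, 2, 1) · [9] (1, 6, 5) · [10] (2, 2, 1) · [11] (1, 6, 5) · [12] (2, 4, 9)

4 distinct reps among the 12 weights ⇒ 4 W_19-linkage classes:

[[1, 2, 5, 9, 11], [3, 6, 8, 10], [4, 7], [12]]
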